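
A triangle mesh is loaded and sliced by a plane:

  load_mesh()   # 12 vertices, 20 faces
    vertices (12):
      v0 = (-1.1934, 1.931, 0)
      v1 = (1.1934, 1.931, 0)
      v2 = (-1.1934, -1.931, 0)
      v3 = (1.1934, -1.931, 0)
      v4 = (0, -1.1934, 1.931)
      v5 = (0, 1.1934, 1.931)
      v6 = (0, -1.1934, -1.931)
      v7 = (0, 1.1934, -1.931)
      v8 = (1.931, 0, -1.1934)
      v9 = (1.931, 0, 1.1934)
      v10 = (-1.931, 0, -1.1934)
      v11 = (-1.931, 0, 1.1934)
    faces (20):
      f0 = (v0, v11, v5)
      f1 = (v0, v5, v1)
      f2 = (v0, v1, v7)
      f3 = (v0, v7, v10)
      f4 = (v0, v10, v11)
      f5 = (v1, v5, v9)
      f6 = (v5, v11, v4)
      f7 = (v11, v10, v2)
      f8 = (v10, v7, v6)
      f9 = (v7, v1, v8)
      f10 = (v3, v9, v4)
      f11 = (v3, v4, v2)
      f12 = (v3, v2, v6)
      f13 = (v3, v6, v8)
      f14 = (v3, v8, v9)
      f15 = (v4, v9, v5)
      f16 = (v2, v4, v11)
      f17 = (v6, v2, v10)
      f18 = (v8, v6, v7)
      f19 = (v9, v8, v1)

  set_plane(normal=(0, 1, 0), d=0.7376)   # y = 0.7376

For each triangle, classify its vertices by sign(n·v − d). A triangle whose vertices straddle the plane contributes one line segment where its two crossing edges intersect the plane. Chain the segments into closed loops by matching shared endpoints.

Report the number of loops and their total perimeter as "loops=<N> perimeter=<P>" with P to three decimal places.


loops=1 perimeter=11.266

Straddling triangles (10 of 20):
  (v0,v11,v5) [+-+] → (-1.64925, 0.7376, 0.737547)–(-0.737514, 0.7376, 1.64929)  len=1.2894
  (v0,v7,v10) [++-] → (-0.737514, 0.7376, -1.64929)–(-1.64925, 0.7376, -0.737547)  len=1.2894
  (v0,v10,v11) [+--] → (-1.64925, 0.7376, -0.737547)–(-1.64925, 0.7376, 0.737547)  len=1.4751
  (v1,v5,v9) [++-] → (0.737514, 0.7376, 1.64929)–(1.64925, 0.7376, 0.737547)  len=1.2894
  (v5,v11,v4) [+--] → (-0.737514, 0.7376, 1.64929)–(0, 0.7376, 1.931)  len=0.7895
  (v10,v7,v6) [-+-] → (-0.737514, 0.7376, -1.64929)–(0, 0.7376, -1.931)  len=0.7895
  (v7,v1,v8) [++-] → (1.64925, 0.7376, -0.737547)–(0.737514, 0.7376, -1.64929)  len=1.2894
  (v4,v9,v5) [--+] → (0.737514, 0.7376, 1.64929)–(0, 0.7376, 1.931)  len=0.7895
  (v8,v6,v7) [--+] → (0, 0.7376, -1.931)–(0.737514, 0.7376, -1.64929)  len=0.7895
  (v9,v8,v1) [--+] → (1.64925, 0.7376, -0.737547)–(1.64925, 0.7376, 0.737547)  len=1.4751

Chained into 1 loop(s):
  loop 1: 10 segments, perimeter = 11.2657
Total perimeter = 11.266


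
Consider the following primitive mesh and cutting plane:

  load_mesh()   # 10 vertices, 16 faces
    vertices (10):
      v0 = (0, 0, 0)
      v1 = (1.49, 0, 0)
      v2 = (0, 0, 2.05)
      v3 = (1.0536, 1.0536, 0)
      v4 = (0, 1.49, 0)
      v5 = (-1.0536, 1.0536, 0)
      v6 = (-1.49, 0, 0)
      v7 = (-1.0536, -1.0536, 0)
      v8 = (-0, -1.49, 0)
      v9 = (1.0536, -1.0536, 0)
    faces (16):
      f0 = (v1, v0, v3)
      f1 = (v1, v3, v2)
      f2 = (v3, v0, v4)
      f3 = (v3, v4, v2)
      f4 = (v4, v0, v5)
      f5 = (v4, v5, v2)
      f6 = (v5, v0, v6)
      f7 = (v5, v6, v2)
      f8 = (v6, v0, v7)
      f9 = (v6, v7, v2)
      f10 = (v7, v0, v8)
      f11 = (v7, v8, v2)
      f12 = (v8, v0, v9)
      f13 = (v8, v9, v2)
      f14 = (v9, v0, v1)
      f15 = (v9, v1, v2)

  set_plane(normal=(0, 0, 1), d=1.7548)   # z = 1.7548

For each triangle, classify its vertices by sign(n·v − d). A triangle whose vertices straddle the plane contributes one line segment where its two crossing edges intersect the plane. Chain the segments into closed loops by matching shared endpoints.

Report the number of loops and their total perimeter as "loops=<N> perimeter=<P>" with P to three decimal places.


Straddling triangles (8 of 16):
  (v1,v3,v2) [--+] → (0.151718, 0.151718, 1.7548)–(0.21456, 0, 1.7548)  len=0.1642
  (v3,v4,v2) [--+] → (0, 0.21456, 1.7548)–(0.151718, 0.151718, 1.7548)  len=0.1642
  (v4,v5,v2) [--+] → (-0.151718, 0.151718, 1.7548)–(0, 0.21456, 1.7548)  len=0.1642
  (v5,v6,v2) [--+] → (-0.21456, 0, 1.7548)–(-0.151718, 0.151718, 1.7548)  len=0.1642
  (v6,v7,v2) [--+] → (-0.151718, -0.151718, 1.7548)–(-0.21456, 0, 1.7548)  len=0.1642
  (v7,v8,v2) [--+] → (0, -0.21456, 1.7548)–(-0.151718, -0.151718, 1.7548)  len=0.1642
  (v8,v9,v2) [--+] → (0.151718, -0.151718, 1.7548)–(0, -0.21456, 1.7548)  len=0.1642
  (v9,v1,v2) [--+] → (0.21456, 0, 1.7548)–(0.151718, -0.151718, 1.7548)  len=0.1642

Chained into 1 loop(s):
  loop 1: 8 segments, perimeter = 1.3137
Total perimeter = 1.314

loops=1 perimeter=1.314


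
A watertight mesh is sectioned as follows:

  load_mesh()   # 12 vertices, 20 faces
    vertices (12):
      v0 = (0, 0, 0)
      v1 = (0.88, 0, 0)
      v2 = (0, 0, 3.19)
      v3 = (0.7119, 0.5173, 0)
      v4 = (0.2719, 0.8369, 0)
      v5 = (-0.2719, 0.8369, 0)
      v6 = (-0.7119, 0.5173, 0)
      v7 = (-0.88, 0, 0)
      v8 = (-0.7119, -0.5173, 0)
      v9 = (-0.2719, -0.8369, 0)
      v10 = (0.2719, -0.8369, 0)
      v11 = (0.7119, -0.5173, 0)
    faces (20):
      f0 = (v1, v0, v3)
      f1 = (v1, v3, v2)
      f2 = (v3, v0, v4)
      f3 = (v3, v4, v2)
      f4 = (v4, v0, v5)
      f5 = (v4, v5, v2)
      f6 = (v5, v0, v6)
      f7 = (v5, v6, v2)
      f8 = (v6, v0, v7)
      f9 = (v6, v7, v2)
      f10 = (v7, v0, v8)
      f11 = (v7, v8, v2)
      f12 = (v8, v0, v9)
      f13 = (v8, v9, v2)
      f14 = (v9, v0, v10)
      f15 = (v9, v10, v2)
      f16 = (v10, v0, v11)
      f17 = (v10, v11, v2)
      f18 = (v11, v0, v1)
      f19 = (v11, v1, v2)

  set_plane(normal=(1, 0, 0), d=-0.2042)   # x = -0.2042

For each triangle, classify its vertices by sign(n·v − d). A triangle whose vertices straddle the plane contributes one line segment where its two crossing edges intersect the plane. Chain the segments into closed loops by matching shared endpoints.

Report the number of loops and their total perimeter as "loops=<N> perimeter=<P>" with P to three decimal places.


Straddling triangles (12 of 20):
  (v4,v0,v5) [++-] → (-0.2042, 0.628521, 0)–(-0.2042, 0.8369, 0)  len=0.2084
  (v4,v5,v2) [+-+] → (-0.2042, 0.8369, 0)–(-0.2042, 0.628521, 0.794274)  len=0.8212
  (v5,v0,v6) [-+-] → (-0.2042, 0.628521, 0)–(-0.2042, 0.148381, 0)  len=0.4801
  (v5,v6,v2) [--+] → (-0.2042, 0.148381, 2.27499)–(-0.2042, 0.628521, 0.794274)  len=1.5566
  (v6,v0,v7) [-+-] → (-0.2042, 0.148381, 0)–(-0.2042, 0, 0)  len=0.1484
  (v6,v7,v2) [--+] → (-0.2042, 0, 2.44977)–(-0.2042, 0.148381, 2.27499)  len=0.2293
  (v7,v0,v8) [-+-] → (-0.2042, 0, 0)–(-0.2042, -0.148381, 0)  len=0.1484
  (v7,v8,v2) [--+] → (-0.2042, -0.148381, 2.27499)–(-0.2042, 0, 2.44977)  len=0.2293
  (v8,v0,v9) [-+-] → (-0.2042, -0.148381, 0)–(-0.2042, -0.628521, 0)  len=0.4801
  (v8,v9,v2) [--+] → (-0.2042, -0.628521, 0.794274)–(-0.2042, -0.148381, 2.27499)  len=1.5566
  (v9,v0,v10) [-++] → (-0.2042, -0.628521, 0)–(-0.2042, -0.8369, 0)  len=0.2084
  (v9,v10,v2) [-++] → (-0.2042, -0.8369, 0)–(-0.2042, -0.628521, 0.794274)  len=0.8212

Chained into 1 loop(s):
  loop 1: 12 segments, perimeter = 6.8879
Total perimeter = 6.888

loops=1 perimeter=6.888


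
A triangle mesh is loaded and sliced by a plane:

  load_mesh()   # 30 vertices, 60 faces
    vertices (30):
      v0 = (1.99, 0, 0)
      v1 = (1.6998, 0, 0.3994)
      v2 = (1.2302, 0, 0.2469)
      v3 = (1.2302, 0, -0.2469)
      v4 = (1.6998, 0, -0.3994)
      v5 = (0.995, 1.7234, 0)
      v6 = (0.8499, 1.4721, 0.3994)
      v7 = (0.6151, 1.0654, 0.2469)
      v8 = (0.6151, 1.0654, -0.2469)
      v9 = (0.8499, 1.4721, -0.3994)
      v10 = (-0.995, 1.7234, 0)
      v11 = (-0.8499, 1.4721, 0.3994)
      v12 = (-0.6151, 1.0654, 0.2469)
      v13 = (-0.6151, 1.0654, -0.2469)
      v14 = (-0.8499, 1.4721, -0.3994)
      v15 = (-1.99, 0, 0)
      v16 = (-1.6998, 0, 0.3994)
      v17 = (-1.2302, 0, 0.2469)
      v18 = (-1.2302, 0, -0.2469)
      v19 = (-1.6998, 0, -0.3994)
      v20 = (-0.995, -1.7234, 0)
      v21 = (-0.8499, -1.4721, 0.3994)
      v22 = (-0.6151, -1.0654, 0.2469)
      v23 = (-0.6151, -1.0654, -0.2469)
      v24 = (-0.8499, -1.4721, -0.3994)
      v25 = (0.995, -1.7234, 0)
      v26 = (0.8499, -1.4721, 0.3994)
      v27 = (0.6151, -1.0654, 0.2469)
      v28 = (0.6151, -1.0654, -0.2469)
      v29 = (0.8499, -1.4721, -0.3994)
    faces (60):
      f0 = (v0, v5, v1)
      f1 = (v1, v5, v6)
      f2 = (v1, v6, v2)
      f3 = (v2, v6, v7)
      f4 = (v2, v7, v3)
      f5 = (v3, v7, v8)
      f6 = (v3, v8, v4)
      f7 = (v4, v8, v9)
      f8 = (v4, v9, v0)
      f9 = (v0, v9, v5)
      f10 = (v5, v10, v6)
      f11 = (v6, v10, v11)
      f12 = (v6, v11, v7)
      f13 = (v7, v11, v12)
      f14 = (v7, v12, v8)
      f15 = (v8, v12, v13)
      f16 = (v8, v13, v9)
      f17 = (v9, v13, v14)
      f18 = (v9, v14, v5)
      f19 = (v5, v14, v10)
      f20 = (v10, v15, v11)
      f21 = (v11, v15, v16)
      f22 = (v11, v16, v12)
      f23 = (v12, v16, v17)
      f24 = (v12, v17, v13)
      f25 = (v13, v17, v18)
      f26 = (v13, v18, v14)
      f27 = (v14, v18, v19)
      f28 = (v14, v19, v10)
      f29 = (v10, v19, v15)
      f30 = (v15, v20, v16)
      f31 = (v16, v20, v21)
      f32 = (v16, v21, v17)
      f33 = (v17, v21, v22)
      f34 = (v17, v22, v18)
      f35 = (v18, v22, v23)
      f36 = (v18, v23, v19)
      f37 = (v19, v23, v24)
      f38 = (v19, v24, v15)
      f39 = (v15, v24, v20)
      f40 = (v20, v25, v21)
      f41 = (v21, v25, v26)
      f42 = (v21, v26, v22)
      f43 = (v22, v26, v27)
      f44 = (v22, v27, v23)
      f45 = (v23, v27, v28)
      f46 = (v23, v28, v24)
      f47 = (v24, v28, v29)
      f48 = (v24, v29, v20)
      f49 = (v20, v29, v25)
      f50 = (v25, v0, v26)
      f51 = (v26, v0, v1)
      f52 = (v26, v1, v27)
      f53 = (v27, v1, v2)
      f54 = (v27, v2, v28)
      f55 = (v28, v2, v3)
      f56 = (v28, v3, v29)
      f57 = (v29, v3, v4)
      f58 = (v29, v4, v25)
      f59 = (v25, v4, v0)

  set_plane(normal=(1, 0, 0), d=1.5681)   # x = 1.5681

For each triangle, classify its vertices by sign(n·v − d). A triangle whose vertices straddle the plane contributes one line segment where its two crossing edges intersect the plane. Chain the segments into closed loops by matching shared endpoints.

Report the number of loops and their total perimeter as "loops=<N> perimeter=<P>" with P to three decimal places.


Straddling triangles (14 of 60):
  (v0,v5,v1) [+-+] → (1.5681, 0.730756, 0)–(1.5681, 0.322037, 0.324768)  len=0.5220
  (v1,v5,v6) [+--] → (1.5681, 0.322037, 0.324768)–(1.5681, 0.228116, 0.3994)  len=0.1200
  (v1,v6,v2) [+--] → (1.5681, 0.228116, 0.3994)–(1.5681, 0, 0.356631)  len=0.2321
  (v3,v8,v4) [--+] → (1.5681, 0.129357, -0.380884)–(1.5681, 0, -0.356631)  len=0.1316
  (v4,v8,v9) [+--] → (1.5681, 0.129357, -0.380884)–(1.5681, 0.228116, -0.3994)  len=0.1005
  (v4,v9,v0) [+-+] → (1.5681, 0.228116, -0.3994)–(1.5681, 0.544758, -0.1478)  len=0.4044
  (v0,v9,v5) [+--] → (1.5681, 0.544758, -0.1478)–(1.5681, 0.730756, 0)  len=0.2376
  (v25,v0,v26) [-+-] → (1.5681, -0.730756, 0)–(1.5681, -0.544758, 0.1478)  len=0.2376
  (v26,v0,v1) [-++] → (1.5681, -0.544758, 0.1478)–(1.5681, -0.228116, 0.3994)  len=0.4044
  (v26,v1,v27) [-+-] → (1.5681, -0.228116, 0.3994)–(1.5681, -0.129357, 0.380884)  len=0.1005
  (v27,v1,v2) [-+-] → (1.5681, -0.129357, 0.380884)–(1.5681, 0, 0.356631)  len=0.1316
  (v29,v3,v4) [--+] → (1.5681, 0, -0.356631)–(1.5681, -0.228116, -0.3994)  len=0.2321
  (v29,v4,v25) [-+-] → (1.5681, -0.228116, -0.3994)–(1.5681, -0.322037, -0.324768)  len=0.1200
  (v25,v4,v0) [-++] → (1.5681, -0.322037, -0.324768)–(1.5681, -0.730756, 0)  len=0.5220

Chained into 1 loop(s):
  loop 1: 14 segments, perimeter = 3.4964
Total perimeter = 3.496

loops=1 perimeter=3.496


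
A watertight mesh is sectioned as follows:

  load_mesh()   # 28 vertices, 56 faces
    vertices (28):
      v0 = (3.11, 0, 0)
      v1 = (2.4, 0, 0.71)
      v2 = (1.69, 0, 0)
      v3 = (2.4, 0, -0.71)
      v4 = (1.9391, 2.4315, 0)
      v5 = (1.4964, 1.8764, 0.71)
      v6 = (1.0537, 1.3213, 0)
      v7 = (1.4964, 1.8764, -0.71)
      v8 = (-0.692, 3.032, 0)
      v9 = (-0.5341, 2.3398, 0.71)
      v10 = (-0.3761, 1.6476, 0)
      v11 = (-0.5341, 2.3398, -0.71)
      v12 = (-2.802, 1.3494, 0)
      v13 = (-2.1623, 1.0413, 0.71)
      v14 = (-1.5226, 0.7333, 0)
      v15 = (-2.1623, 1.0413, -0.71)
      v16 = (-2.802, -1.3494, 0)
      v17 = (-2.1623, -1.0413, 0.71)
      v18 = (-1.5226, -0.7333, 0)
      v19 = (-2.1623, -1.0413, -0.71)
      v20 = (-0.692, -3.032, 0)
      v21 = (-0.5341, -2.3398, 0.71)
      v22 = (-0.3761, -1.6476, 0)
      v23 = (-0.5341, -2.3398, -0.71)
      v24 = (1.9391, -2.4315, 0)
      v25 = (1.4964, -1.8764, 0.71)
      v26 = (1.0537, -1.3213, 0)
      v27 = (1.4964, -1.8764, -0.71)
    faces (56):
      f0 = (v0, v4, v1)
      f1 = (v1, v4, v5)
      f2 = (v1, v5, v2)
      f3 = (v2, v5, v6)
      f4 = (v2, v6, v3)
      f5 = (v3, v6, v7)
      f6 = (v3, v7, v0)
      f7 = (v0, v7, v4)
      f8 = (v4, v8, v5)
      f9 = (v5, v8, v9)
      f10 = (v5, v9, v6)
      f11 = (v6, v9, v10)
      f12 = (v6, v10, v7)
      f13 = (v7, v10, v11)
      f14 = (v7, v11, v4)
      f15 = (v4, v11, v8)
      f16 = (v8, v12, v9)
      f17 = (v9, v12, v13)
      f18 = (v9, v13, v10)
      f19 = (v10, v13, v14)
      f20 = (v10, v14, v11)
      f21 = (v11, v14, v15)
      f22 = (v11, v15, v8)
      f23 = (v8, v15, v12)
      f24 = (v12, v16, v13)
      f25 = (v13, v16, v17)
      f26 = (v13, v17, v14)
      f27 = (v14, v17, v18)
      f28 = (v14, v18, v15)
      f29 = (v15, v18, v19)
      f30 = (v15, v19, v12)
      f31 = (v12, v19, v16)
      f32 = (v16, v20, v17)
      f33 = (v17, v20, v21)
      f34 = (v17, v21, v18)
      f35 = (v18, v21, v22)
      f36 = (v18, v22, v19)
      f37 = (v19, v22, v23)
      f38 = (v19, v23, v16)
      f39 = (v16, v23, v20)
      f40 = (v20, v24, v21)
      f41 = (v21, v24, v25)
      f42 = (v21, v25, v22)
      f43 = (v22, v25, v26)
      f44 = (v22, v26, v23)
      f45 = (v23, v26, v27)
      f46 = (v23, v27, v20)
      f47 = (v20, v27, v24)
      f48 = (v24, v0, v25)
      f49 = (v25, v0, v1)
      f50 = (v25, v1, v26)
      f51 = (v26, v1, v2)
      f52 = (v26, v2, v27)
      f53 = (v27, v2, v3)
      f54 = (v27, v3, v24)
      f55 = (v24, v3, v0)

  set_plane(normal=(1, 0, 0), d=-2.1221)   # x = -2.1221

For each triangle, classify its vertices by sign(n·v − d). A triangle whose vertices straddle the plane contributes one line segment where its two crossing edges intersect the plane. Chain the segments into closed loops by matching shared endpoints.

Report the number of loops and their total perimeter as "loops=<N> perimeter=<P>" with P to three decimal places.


Straddling triangles (18 of 56):
  (v8,v12,v9) [+-+] → (-2.1221, 1.89158, 0)–(-2.1221, 1.64631, 0.212853)  len=0.3247
  (v9,v12,v13) [+--] → (-2.1221, 1.64631, 0.212853)–(-2.1221, 1.07336, 0.71)  len=0.7586
  (v9,v13,v10) [+-+] → (-2.1221, 1.07336, 0.71)–(-2.1221, 1.05495, 0.694021)  len=0.0244
  (v10,v13,v14) [+-+] → (-2.1221, 1.05495, 0.694021)–(-2.1221, 1.02194, 0.665382)  len=0.0437
  (v11,v14,v15) [++-] → (-2.1221, 1.02194, -0.665382)–(-2.1221, 1.07336, -0.71)  len=0.0681
  (v11,v15,v8) [+-+] → (-2.1221, 1.07336, -0.71)–(-2.1221, 1.09573, -0.690588)  len=0.0296
  (v8,v15,v12) [+--] → (-2.1221, 1.09573, -0.690588)–(-2.1221, 1.89158, 0)  len=1.0537
  (v13,v17,v14) [--+] → (-2.1221, -0.929781, 0.665382)–(-2.1221, 1.02194, 0.665382)  len=1.9517
  (v14,v17,v18) [+-+] → (-2.1221, -0.929781, 0.665382)–(-2.1221, -1.02194, 0.665382)  len=0.0922
  (v14,v18,v15) [++-] → (-2.1221, 0.929781, -0.665382)–(-2.1221, 1.02194, -0.665382)  len=0.0922
  (v15,v18,v19) [-+-] → (-2.1221, 0.929781, -0.665382)–(-2.1221, -1.02194, -0.665382)  len=1.9517
  (v16,v20,v17) [-+-] → (-2.1221, -1.89158, 0)–(-2.1221, -1.09573, 0.690588)  len=1.0537
  (v17,v20,v21) [-++] → (-2.1221, -1.09573, 0.690588)–(-2.1221, -1.07336, 0.71)  len=0.0296
  (v17,v21,v18) [-++] → (-2.1221, -1.07336, 0.71)–(-2.1221, -1.02194, 0.665382)  len=0.0681
  (v18,v22,v19) [++-] → (-2.1221, -1.05495, -0.694021)–(-2.1221, -1.02194, -0.665382)  len=0.0437
  (v19,v22,v23) [-++] → (-2.1221, -1.05495, -0.694021)–(-2.1221, -1.07336, -0.71)  len=0.0244
  (v19,v23,v16) [-+-] → (-2.1221, -1.07336, -0.71)–(-2.1221, -1.64631, -0.212853)  len=0.7586
  (v16,v23,v20) [-++] → (-2.1221, -1.64631, -0.212853)–(-2.1221, -1.89158, 0)  len=0.3247

Chained into 1 loop(s):
  loop 1: 18 segments, perimeter = 8.6934
Total perimeter = 8.693

loops=1 perimeter=8.693


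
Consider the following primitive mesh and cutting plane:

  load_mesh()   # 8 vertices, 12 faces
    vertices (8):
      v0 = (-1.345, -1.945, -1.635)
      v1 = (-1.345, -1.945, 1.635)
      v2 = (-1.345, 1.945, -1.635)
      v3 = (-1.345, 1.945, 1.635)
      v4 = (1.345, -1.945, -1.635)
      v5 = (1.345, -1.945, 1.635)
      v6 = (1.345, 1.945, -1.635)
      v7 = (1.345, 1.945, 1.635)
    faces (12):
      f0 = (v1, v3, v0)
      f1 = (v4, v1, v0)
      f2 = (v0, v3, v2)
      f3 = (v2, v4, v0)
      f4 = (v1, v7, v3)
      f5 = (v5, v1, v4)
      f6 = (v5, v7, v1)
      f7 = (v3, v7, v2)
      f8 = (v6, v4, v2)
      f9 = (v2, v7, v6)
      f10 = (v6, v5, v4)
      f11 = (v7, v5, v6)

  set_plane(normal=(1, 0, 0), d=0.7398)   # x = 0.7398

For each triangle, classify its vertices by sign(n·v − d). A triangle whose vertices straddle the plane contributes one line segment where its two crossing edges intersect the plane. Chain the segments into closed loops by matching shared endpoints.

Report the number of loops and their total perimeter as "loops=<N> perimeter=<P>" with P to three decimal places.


Straddling triangles (8 of 12):
  (v4,v1,v0) [+--] → (0.7398, -1.945, -0.899311)–(0.7398, -1.945, -1.635)  len=0.7357
  (v2,v4,v0) [-+-] → (0.7398, -1.06982, -1.635)–(0.7398, -1.945, -1.635)  len=0.8752
  (v1,v7,v3) [-+-] → (0.7398, 1.06982, 1.635)–(0.7398, 1.945, 1.635)  len=0.8752
  (v5,v1,v4) [+-+] → (0.7398, -1.945, 1.635)–(0.7398, -1.945, -0.899311)  len=2.5343
  (v5,v7,v1) [++-] → (0.7398, 1.06982, 1.635)–(0.7398, -1.945, 1.635)  len=3.0148
  (v3,v7,v2) [-+-] → (0.7398, 1.945, 1.635)–(0.7398, 1.945, 0.899311)  len=0.7357
  (v6,v4,v2) [++-] → (0.7398, -1.06982, -1.635)–(0.7398, 1.945, -1.635)  len=3.0148
  (v2,v7,v6) [-++] → (0.7398, 1.945, 0.899311)–(0.7398, 1.945, -1.635)  len=2.5343

Chained into 1 loop(s):
  loop 1: 8 segments, perimeter = 14.3200
Total perimeter = 14.320

loops=1 perimeter=14.320


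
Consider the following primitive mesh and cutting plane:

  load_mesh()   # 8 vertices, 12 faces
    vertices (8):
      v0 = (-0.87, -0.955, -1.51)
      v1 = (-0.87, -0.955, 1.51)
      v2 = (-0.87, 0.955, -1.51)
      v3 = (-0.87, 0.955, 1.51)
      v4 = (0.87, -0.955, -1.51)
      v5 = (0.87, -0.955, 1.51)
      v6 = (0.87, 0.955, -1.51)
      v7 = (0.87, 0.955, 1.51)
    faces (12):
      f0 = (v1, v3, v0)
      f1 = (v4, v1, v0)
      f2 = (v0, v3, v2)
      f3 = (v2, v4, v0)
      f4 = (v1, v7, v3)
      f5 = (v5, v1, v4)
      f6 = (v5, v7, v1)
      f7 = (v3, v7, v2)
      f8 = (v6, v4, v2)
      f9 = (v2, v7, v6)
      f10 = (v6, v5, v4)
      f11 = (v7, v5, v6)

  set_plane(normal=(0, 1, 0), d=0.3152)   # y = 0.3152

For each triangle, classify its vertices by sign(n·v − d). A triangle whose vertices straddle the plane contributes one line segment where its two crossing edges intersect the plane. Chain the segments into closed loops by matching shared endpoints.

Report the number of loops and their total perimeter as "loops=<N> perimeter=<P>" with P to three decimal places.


loops=1 perimeter=9.520

Straddling triangles (8 of 12):
  (v1,v3,v0) [-+-] → (-0.87, 0.3152, 1.51)–(-0.87, 0.3152, 0.498379)  len=1.0116
  (v0,v3,v2) [-++] → (-0.87, 0.3152, 0.498379)–(-0.87, 0.3152, -1.51)  len=2.0084
  (v2,v4,v0) [+--] → (-0.287146, 0.3152, -1.51)–(-0.87, 0.3152, -1.51)  len=0.5829
  (v1,v7,v3) [-++] → (0.287146, 0.3152, 1.51)–(-0.87, 0.3152, 1.51)  len=1.1571
  (v5,v7,v1) [-+-] → (0.87, 0.3152, 1.51)–(0.287146, 0.3152, 1.51)  len=0.5829
  (v6,v4,v2) [+-+] → (0.87, 0.3152, -1.51)–(-0.287146, 0.3152, -1.51)  len=1.1571
  (v6,v5,v4) [+--] → (0.87, 0.3152, -0.498379)–(0.87, 0.3152, -1.51)  len=1.0116
  (v7,v5,v6) [+-+] → (0.87, 0.3152, 1.51)–(0.87, 0.3152, -0.498379)  len=2.0084

Chained into 1 loop(s):
  loop 1: 8 segments, perimeter = 9.5200
Total perimeter = 9.520


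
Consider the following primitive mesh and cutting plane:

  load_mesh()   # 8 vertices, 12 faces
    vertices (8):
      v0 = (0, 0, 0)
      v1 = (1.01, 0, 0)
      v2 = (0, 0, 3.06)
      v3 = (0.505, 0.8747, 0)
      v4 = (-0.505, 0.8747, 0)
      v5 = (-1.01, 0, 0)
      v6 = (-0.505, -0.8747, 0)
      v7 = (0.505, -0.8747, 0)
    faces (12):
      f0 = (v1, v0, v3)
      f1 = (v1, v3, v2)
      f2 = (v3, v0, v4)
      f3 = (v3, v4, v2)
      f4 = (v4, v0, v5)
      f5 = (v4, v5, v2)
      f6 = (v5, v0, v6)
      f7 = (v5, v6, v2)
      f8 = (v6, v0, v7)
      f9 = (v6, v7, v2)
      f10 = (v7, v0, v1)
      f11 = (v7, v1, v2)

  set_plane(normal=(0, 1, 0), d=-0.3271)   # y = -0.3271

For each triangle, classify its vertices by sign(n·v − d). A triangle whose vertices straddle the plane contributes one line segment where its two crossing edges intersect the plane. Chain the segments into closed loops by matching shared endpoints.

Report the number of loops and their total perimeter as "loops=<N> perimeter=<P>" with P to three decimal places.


loops=1 perimeter=6.055

Straddling triangles (6 of 12):
  (v5,v0,v6) [++-] → (-0.188848, -0.3271, 0)–(-0.821152, -0.3271, 0)  len=0.6323
  (v5,v6,v2) [+-+] → (-0.821152, -0.3271, 0)–(-0.188848, -0.3271, 1.91569)  len=2.0173
  (v6,v0,v7) [-+-] → (-0.188848, -0.3271, 0)–(0.188848, -0.3271, 0)  len=0.3777
  (v6,v7,v2) [--+] → (0.188848, -0.3271, 1.91569)–(-0.188848, -0.3271, 1.91569)  len=0.3777
  (v7,v0,v1) [-++] → (0.188848, -0.3271, 0)–(0.821152, -0.3271, 0)  len=0.6323
  (v7,v1,v2) [-++] → (0.821152, -0.3271, 0)–(0.188848, -0.3271, 1.91569)  len=2.0173

Chained into 1 loop(s):
  loop 1: 6 segments, perimeter = 6.0547
Total perimeter = 6.055


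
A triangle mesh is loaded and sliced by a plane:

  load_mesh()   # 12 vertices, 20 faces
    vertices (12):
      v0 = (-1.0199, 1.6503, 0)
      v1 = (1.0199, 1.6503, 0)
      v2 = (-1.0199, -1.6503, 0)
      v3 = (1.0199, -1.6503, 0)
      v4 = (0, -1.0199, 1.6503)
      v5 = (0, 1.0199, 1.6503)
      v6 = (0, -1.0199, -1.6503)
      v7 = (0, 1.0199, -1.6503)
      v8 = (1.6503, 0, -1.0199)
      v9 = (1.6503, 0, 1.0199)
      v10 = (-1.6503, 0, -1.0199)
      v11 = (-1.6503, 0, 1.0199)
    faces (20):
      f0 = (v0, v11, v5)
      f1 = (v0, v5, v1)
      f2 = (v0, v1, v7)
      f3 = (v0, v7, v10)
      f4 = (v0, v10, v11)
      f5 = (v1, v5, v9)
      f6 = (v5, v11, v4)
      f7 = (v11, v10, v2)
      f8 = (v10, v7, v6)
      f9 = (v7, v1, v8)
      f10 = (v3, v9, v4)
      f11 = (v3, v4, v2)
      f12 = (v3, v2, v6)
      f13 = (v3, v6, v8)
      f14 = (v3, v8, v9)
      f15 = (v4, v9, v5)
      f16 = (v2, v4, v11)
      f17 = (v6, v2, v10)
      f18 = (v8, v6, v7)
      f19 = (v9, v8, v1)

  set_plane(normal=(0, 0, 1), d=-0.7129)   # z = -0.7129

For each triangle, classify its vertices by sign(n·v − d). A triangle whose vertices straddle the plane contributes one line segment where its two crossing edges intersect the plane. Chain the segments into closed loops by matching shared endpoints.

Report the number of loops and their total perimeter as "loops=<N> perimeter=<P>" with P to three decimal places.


Straddling triangles (10 of 20):
  (v0,v1,v7) [++-] → (0.579321, 1.37798, -0.7129)–(-0.579321, 1.37798, -0.7129)  len=1.1586
  (v0,v7,v10) [+--] → (-0.579321, 1.37798, -0.7129)–(-1.46054, 0.496757, -0.7129)  len=1.2462
  (v0,v10,v11) [+-+] → (-1.46054, 0.496757, -0.7129)–(-1.6503, 0, -0.7129)  len=0.5318
  (v11,v10,v2) [+-+] → (-1.6503, 0, -0.7129)–(-1.46054, -0.496757, -0.7129)  len=0.5318
  (v7,v1,v8) [-+-] → (0.579321, 1.37798, -0.7129)–(1.46054, 0.496757, -0.7129)  len=1.2462
  (v3,v2,v6) [++-] → (-0.579321, -1.37798, -0.7129)–(0.579321, -1.37798, -0.7129)  len=1.1586
  (v3,v6,v8) [+--] → (0.579321, -1.37798, -0.7129)–(1.46054, -0.496757, -0.7129)  len=1.2462
  (v3,v8,v9) [+-+] → (1.46054, -0.496757, -0.7129)–(1.6503, 0, -0.7129)  len=0.5318
  (v6,v2,v10) [-+-] → (-0.579321, -1.37798, -0.7129)–(-1.46054, -0.496757, -0.7129)  len=1.2462
  (v9,v8,v1) [+-+] → (1.6503, 0, -0.7129)–(1.46054, 0.496757, -0.7129)  len=0.5318

Chained into 1 loop(s):
  loop 1: 10 segments, perimeter = 9.4293
Total perimeter = 9.429

loops=1 perimeter=9.429


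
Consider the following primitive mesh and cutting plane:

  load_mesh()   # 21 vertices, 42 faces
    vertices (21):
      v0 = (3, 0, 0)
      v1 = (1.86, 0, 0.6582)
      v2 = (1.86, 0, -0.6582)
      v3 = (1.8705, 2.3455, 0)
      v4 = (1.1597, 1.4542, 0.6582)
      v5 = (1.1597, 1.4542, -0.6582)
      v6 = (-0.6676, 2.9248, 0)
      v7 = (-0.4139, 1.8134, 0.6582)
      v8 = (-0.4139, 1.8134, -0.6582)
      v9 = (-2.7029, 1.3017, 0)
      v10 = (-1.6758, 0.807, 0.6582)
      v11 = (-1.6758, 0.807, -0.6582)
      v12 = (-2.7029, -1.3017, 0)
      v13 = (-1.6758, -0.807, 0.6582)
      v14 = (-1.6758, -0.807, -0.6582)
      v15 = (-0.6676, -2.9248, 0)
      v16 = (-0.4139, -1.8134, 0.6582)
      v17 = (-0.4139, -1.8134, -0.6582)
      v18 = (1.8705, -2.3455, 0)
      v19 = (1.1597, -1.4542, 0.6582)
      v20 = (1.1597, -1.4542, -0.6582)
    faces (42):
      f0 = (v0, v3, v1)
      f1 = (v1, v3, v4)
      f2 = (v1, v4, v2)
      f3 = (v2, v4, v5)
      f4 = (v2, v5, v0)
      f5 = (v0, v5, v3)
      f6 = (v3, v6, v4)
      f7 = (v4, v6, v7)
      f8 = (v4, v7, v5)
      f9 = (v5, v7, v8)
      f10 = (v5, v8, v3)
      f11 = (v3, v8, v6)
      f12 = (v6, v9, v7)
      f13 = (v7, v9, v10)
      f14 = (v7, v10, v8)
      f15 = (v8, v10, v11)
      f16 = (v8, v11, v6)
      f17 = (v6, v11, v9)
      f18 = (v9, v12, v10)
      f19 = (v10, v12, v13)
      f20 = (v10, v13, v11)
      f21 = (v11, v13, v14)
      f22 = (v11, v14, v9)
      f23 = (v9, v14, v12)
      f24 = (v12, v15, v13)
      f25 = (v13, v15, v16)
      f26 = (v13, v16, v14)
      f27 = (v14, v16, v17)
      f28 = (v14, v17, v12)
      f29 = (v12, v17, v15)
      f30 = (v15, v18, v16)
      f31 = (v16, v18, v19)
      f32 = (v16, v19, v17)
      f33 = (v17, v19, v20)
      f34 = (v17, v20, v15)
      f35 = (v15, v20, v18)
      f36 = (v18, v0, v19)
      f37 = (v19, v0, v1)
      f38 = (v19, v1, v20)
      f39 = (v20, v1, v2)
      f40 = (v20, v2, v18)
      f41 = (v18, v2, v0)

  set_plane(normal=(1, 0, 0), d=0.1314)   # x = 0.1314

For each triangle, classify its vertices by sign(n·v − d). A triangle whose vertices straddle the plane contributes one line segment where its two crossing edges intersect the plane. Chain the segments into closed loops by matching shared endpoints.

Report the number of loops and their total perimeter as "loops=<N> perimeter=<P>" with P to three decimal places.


Straddling triangles (12 of 42):
  (v3,v6,v4) [+-+] → (0.1314, 2.74243, 0)–(0.1314, 2.28177, 0.287803)  len=0.5432
  (v4,v6,v7) [+--] → (0.1314, 2.28177, 0.287803)–(0.1314, 1.68893, 0.6582)  len=0.6990
  (v4,v7,v5) [+-+] → (0.1314, 1.68893, 0.6582)–(0.1314, 1.68893, 0.202028)  len=0.4562
  (v5,v7,v8) [+--] → (0.1314, 1.68893, 0.202028)–(0.1314, 1.68893, -0.6582)  len=0.8602
  (v5,v8,v3) [+-+] → (0.1314, 1.68893, -0.6582)–(0.1314, 1.94042, -0.501084)  len=0.2965
  (v3,v8,v6) [+--] → (0.1314, 1.94042, -0.501084)–(0.1314, 2.74243, 0)  len=0.9457
  (v15,v18,v16) [-+-] → (0.1314, -2.74243, 0)–(0.1314, -1.94042, 0.501084)  len=0.9457
  (v16,v18,v19) [-++] → (0.1314, -1.94042, 0.501084)–(0.1314, -1.68893, 0.6582)  len=0.2965
  (v16,v19,v17) [-+-] → (0.1314, -1.68893, 0.6582)–(0.1314, -1.68893, -0.202028)  len=0.8602
  (v17,v19,v20) [-++] → (0.1314, -1.68893, -0.202028)–(0.1314, -1.68893, -0.6582)  len=0.4562
  (v17,v20,v15) [-+-] → (0.1314, -1.68893, -0.6582)–(0.1314, -2.28177, -0.287803)  len=0.6990
  (v15,v20,v18) [-++] → (0.1314, -2.28177, -0.287803)–(0.1314, -2.74243, 0)  len=0.5432

Chained into 2 loop(s):
  loop 1: 6 segments, perimeter = 3.8008
  loop 2: 6 segments, perimeter = 3.8008
Total perimeter = 7.602

loops=2 perimeter=7.602


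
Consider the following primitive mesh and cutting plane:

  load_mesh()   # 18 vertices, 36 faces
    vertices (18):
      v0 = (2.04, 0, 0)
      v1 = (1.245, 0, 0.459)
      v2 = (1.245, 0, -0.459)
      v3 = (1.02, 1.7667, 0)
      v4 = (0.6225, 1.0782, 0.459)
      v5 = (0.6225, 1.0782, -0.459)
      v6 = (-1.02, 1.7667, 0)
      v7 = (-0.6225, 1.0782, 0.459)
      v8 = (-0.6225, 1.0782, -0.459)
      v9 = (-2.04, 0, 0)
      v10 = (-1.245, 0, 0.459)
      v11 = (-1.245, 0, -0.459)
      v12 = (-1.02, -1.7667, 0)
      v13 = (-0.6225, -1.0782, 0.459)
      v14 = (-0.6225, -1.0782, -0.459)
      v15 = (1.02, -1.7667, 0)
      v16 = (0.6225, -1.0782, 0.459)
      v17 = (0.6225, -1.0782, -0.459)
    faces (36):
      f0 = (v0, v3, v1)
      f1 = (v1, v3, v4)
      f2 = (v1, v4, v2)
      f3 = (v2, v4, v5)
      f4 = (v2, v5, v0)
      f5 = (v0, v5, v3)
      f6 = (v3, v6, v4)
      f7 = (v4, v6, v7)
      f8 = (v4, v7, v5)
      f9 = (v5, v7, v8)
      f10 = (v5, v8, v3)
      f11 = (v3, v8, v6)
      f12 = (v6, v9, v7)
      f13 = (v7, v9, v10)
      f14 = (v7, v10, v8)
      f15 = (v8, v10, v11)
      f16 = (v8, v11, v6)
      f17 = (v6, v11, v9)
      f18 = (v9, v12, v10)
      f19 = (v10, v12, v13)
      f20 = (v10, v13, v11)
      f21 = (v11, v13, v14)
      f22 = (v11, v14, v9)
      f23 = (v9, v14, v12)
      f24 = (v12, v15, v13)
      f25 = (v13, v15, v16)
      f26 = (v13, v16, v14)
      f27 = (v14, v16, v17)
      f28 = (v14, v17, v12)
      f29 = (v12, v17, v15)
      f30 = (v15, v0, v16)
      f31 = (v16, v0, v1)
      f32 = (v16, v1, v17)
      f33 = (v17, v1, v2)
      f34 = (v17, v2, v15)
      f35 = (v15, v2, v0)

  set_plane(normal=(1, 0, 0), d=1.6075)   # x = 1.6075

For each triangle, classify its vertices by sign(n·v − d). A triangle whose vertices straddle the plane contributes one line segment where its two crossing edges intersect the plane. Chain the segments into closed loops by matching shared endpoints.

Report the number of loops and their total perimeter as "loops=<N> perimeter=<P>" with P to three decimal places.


loops=1 perimeter=3.159

Straddling triangles (6 of 36):
  (v0,v3,v1) [+--] → (1.6075, 0.749115, 0)–(1.6075, 0, 0.249708)  len=0.7896
  (v2,v5,v0) [--+] → (1.6075, 0.328975, -0.140048)–(1.6075, 0, -0.249708)  len=0.3468
  (v0,v5,v3) [+--] → (1.6075, 0.328975, -0.140048)–(1.6075, 0.749115, 0)  len=0.4429
  (v15,v0,v16) [-+-] → (1.6075, -0.749115, 0)–(1.6075, -0.328975, 0.140048)  len=0.4429
  (v16,v0,v1) [-+-] → (1.6075, -0.328975, 0.140048)–(1.6075, 0, 0.249708)  len=0.3468
  (v15,v2,v0) [--+] → (1.6075, 0, -0.249708)–(1.6075, -0.749115, 0)  len=0.7896

Chained into 1 loop(s):
  loop 1: 6 segments, perimeter = 3.1586
Total perimeter = 3.159


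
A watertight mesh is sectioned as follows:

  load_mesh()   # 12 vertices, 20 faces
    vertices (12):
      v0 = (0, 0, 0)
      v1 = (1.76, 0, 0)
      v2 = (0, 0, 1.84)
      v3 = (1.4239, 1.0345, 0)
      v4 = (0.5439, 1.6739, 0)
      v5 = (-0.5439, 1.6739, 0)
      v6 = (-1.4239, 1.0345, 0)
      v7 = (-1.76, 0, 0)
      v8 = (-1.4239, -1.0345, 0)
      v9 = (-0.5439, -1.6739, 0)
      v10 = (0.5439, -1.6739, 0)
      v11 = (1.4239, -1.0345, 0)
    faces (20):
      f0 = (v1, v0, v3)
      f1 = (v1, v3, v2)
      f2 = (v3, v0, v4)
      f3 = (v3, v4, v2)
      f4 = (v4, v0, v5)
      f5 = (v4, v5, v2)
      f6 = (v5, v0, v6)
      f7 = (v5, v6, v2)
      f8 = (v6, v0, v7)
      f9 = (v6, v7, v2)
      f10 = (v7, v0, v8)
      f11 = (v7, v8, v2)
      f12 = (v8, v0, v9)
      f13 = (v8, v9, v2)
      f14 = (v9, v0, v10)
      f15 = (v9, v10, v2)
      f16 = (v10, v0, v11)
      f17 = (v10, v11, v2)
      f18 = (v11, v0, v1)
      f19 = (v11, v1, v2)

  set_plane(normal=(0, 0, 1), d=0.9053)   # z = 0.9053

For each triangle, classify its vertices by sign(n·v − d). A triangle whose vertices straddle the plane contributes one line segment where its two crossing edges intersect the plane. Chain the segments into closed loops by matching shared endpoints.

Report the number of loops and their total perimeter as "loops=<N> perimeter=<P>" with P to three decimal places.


loops=1 perimeter=5.526

Straddling triangles (10 of 20):
  (v1,v3,v2) [--+] → (0.723326, 0.525515, 0.9053)–(0.894061, 0, 0.9053)  len=0.5526
  (v3,v4,v2) [--+] → (0.276295, 0.850323, 0.9053)–(0.723326, 0.525515, 0.9053)  len=0.5526
  (v4,v5,v2) [--+] → (-0.276295, 0.850323, 0.9053)–(0.276295, 0.850323, 0.9053)  len=0.5526
  (v5,v6,v2) [--+] → (-0.723326, 0.525515, 0.9053)–(-0.276295, 0.850323, 0.9053)  len=0.5526
  (v6,v7,v2) [--+] → (-0.894061, 0, 0.9053)–(-0.723326, 0.525515, 0.9053)  len=0.5526
  (v7,v8,v2) [--+] → (-0.723326, -0.525515, 0.9053)–(-0.894061, 0, 0.9053)  len=0.5526
  (v8,v9,v2) [--+] → (-0.276295, -0.850323, 0.9053)–(-0.723326, -0.525515, 0.9053)  len=0.5526
  (v9,v10,v2) [--+] → (0.276295, -0.850323, 0.9053)–(-0.276295, -0.850323, 0.9053)  len=0.5526
  (v10,v11,v2) [--+] → (0.723326, -0.525515, 0.9053)–(0.276295, -0.850323, 0.9053)  len=0.5526
  (v11,v1,v2) [--+] → (0.894061, 0, 0.9053)–(0.723326, -0.525515, 0.9053)  len=0.5526

Chained into 1 loop(s):
  loop 1: 10 segments, perimeter = 5.5257
Total perimeter = 5.526


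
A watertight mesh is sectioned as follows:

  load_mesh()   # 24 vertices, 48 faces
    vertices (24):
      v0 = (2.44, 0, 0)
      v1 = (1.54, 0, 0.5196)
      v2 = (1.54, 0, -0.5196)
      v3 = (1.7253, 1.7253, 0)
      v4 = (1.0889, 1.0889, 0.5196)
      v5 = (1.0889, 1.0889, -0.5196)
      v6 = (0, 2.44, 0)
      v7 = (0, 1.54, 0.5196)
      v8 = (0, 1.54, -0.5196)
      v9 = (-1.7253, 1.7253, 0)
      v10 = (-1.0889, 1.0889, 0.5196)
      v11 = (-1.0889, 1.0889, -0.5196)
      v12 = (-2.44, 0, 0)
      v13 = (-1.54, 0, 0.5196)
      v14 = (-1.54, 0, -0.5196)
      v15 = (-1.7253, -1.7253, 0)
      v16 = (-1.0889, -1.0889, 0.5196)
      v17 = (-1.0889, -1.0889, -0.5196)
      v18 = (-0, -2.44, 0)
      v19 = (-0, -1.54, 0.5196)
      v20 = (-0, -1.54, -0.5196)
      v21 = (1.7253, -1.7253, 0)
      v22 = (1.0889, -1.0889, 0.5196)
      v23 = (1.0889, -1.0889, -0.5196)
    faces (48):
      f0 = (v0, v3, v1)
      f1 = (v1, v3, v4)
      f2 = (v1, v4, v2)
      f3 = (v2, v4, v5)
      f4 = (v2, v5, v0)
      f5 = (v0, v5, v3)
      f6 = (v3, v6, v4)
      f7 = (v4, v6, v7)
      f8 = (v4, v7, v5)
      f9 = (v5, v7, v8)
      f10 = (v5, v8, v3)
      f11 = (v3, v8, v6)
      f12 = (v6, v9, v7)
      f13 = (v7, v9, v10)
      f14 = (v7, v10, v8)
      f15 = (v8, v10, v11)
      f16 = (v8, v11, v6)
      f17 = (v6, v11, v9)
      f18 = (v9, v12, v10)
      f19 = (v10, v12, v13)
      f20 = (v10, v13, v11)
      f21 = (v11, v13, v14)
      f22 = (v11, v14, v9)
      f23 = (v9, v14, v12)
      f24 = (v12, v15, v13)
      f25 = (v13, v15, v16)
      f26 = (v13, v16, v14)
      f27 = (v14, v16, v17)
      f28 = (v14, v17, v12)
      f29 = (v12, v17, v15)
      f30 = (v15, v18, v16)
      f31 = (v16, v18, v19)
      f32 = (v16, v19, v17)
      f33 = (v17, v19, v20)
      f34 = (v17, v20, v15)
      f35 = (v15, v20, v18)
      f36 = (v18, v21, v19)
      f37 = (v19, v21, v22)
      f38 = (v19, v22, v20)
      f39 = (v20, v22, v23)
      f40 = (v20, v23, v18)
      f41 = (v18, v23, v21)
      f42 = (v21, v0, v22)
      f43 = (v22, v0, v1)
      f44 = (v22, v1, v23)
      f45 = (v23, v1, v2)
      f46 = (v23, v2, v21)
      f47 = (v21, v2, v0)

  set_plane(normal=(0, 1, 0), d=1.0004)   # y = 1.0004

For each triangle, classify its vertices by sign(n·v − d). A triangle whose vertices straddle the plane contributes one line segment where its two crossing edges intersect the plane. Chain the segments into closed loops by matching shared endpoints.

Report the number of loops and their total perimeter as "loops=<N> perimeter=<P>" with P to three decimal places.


Straddling triangles (12 of 48):
  (v0,v3,v1) [-+-] → (2.02559, 1.0004, 0)–(1.64744, 1.0004, 0.218315)  len=0.4366
  (v1,v3,v4) [-++] → (1.64744, 1.0004, 0.218315)–(1.12556, 1.0004, 0.5196)  len=0.6026
  (v1,v4,v2) [-+-] → (1.12556, 1.0004, 0.5196)–(1.12556, 1.0004, 0.435139)  len=0.0845
  (v2,v4,v5) [-++] → (1.12556, 1.0004, 0.435139)–(1.12556, 1.0004, -0.5196)  len=0.9547
  (v2,v5,v0) [-+-] → (1.12556, 1.0004, -0.5196)–(1.19871, 1.0004, -0.47737)  len=0.0845
  (v0,v5,v3) [-++] → (1.19871, 1.0004, -0.47737)–(2.02559, 1.0004, 0)  len=0.9548
  (v9,v12,v10) [+-+] → (-2.02559, 1.0004, 0)–(-1.19871, 1.0004, 0.47737)  len=0.9548
  (v10,v12,v13) [+--] → (-1.19871, 1.0004, 0.47737)–(-1.12556, 1.0004, 0.5196)  len=0.0845
  (v10,v13,v11) [+-+] → (-1.12556, 1.0004, 0.5196)–(-1.12556, 1.0004, -0.435139)  len=0.9547
  (v11,v13,v14) [+--] → (-1.12556, 1.0004, -0.435139)–(-1.12556, 1.0004, -0.5196)  len=0.0845
  (v11,v14,v9) [+-+] → (-1.12556, 1.0004, -0.5196)–(-1.64744, 1.0004, -0.218315)  len=0.6026
  (v9,v14,v12) [+--] → (-1.64744, 1.0004, -0.218315)–(-2.02559, 1.0004, 0)  len=0.4366

Chained into 2 loop(s):
  loop 1: 6 segments, perimeter = 3.1177
  loop 2: 6 segments, perimeter = 3.1177
Total perimeter = 6.235

loops=2 perimeter=6.235


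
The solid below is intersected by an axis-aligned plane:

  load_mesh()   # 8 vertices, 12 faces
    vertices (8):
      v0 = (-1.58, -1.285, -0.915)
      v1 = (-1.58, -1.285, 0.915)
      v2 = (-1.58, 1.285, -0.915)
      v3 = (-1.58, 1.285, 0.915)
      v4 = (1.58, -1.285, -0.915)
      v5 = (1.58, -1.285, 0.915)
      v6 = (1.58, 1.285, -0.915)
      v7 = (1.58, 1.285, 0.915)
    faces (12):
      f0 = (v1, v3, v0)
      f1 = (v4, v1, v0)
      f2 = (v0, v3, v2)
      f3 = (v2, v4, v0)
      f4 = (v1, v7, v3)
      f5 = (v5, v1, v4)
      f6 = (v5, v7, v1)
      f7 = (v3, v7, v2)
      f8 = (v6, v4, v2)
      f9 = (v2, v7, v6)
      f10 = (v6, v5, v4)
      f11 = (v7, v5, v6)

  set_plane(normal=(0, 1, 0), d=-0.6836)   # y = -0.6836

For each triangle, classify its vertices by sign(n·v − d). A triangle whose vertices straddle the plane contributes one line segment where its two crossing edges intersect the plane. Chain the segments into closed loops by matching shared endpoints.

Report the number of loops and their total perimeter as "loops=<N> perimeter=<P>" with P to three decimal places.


loops=1 perimeter=9.980

Straddling triangles (8 of 12):
  (v1,v3,v0) [-+-] → (-1.58, -0.6836, 0.915)–(-1.58, -0.6836, -0.486766)  len=1.4018
  (v0,v3,v2) [-++] → (-1.58, -0.6836, -0.486766)–(-1.58, -0.6836, -0.915)  len=0.4282
  (v2,v4,v0) [+--] → (0.840535, -0.6836, -0.915)–(-1.58, -0.6836, -0.915)  len=2.4205
  (v1,v7,v3) [-++] → (-0.840535, -0.6836, 0.915)–(-1.58, -0.6836, 0.915)  len=0.7395
  (v5,v7,v1) [-+-] → (1.58, -0.6836, 0.915)–(-0.840535, -0.6836, 0.915)  len=2.4205
  (v6,v4,v2) [+-+] → (1.58, -0.6836, -0.915)–(0.840535, -0.6836, -0.915)  len=0.7395
  (v6,v5,v4) [+--] → (1.58, -0.6836, 0.486766)–(1.58, -0.6836, -0.915)  len=1.4018
  (v7,v5,v6) [+-+] → (1.58, -0.6836, 0.915)–(1.58, -0.6836, 0.486766)  len=0.4282

Chained into 1 loop(s):
  loop 1: 8 segments, perimeter = 9.9800
Total perimeter = 9.980


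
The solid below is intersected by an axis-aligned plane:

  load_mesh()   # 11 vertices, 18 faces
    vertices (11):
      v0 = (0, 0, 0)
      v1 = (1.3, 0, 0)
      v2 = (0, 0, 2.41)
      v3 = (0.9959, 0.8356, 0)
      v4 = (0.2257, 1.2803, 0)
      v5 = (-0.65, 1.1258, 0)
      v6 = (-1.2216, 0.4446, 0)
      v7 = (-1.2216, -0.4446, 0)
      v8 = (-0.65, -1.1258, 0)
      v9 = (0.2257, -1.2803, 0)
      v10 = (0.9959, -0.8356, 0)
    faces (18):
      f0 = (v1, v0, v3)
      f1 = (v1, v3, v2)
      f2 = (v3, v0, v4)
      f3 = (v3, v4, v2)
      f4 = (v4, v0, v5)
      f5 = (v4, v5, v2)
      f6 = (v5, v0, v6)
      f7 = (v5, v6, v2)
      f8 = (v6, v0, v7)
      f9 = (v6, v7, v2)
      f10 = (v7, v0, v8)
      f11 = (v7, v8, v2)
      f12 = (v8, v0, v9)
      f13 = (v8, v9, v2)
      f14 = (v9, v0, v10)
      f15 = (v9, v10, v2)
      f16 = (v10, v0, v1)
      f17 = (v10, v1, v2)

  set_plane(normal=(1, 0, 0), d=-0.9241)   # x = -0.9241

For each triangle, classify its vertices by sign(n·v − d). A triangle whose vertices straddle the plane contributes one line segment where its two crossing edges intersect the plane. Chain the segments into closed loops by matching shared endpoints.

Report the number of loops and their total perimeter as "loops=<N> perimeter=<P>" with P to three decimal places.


loops=1 perimeter=3.766

Straddling triangles (6 of 18):
  (v5,v0,v6) [++-] → (-0.9241, 0.336325, 0)–(-0.9241, 0.799143, 0)  len=0.4628
  (v5,v6,v2) [+-+] → (-0.9241, 0.799143, 0)–(-0.9241, 0.336325, 0.586915)  len=0.7474
  (v6,v0,v7) [-+-] → (-0.9241, 0.336325, 0)–(-0.9241, -0.336325, 0)  len=0.6727
  (v6,v7,v2) [--+] → (-0.9241, -0.336325, 0.586915)–(-0.9241, 0.336325, 0.586915)  len=0.6727
  (v7,v0,v8) [-++] → (-0.9241, -0.336325, 0)–(-0.9241, -0.799143, 0)  len=0.4628
  (v7,v8,v2) [-++] → (-0.9241, -0.799143, 0)–(-0.9241, -0.336325, 0.586915)  len=0.7474

Chained into 1 loop(s):
  loop 1: 6 segments, perimeter = 3.7658
Total perimeter = 3.766
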